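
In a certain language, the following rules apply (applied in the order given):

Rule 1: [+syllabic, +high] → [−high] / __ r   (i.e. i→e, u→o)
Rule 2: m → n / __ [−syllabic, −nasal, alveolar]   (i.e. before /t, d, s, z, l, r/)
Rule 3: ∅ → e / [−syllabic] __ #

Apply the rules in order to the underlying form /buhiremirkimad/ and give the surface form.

buheremerkimade

Rule 1 (pre-rhotic lowering): /i/ is a high vowel immediately before /r/, so it lowers to [e]. /i/ is a high vowel immediately before /r/, so it lowers to [e]. /buhiremirkimad/ → buheremerkimad.
Rule 2 (nasal place assimilation): no segment meets the environment; /buheremerkimad/ is unchanged.
Rule 3 (final e-epenthesis): the form ends in the consonant /d/, so [e] is inserted word-finally. /buheremerkimad/ → buheremerkimade.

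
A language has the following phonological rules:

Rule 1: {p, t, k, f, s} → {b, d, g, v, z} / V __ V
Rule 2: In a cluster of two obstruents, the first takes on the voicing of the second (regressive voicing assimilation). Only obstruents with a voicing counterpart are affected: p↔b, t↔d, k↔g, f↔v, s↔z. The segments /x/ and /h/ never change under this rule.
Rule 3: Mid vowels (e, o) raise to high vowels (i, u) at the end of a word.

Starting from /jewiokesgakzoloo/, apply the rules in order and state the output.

Rule 1 (intervocalic voicing): /k/ is a voiceless obstruent between vowels /o/ and /e/, so it voices to [g]. /jewiokesgakzoloo/ → jewiogesgakzoloo.
Rule 2 (regressive voicing assimilation): /s/ precedes the voiced obstruent /g/, so it voices to [z] by assimilation. /k/ precedes the voiced obstruent /z/, so it voices to [g] by assimilation. /jewiogesgakzoloo/ → jewiogezgagzoloo.
Rule 3 (final vowel raising): /o/ is a mid vowel in word-final position, so it raises to [u]. /jewiogezgagzoloo/ → jewiogezgagzolou.

jewiogezgagzolou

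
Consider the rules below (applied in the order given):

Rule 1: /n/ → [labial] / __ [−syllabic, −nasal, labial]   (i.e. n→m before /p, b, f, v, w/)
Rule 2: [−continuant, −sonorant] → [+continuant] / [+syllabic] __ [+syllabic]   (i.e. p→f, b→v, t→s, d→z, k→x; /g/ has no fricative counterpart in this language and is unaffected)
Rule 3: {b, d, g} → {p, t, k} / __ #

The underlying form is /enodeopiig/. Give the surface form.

enozeofiik

Rule 1 (nasal place assimilation): no segment meets the environment; /enodeopiig/ is unchanged.
Rule 2 (intervocalic spirantization): /d/ is a stop between vowels /o/ and /e/, so it spirantizes to the fricative [z]. /p/ is a stop between vowels /o/ and /i/, so it spirantizes to the fricative [f]. /enodeopiig/ → enozeofiig.
Rule 3 (final devoicing): /g/ is a voiced stop in word-final position, so it devoices to [k]. /enozeofiig/ → enozeofiik.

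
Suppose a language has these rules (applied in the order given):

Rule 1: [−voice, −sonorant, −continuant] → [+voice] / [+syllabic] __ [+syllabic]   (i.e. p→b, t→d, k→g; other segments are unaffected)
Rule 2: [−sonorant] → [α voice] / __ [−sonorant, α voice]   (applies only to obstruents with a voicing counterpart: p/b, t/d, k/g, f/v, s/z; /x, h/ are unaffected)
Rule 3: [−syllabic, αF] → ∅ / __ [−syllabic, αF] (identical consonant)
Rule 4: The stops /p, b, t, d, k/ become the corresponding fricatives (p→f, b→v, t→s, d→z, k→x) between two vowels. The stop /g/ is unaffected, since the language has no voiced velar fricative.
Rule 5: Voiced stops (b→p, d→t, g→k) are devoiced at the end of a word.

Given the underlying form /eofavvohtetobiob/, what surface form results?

Rule 1 (intervocalic voicing): /t/ is a voiceless stop between vowels /e/ and /o/, so it voices to [d]. /eofavvohtetobiob/ → eofavvohtedobiob.
Rule 2 (regressive voicing assimilation): no segment meets the environment; /eofavvohtedobiob/ is unchanged.
Rule 3 (degemination): /vv/ is a geminate; the first /v/ deletes. /eofavvohtedobiob/ → eofavohtedobiob.
Rule 4 (intervocalic spirantization): /d/ is a stop between vowels /e/ and /o/, so it spirantizes to the fricative [z]. /b/ is a stop between vowels /o/ and /i/, so it spirantizes to the fricative [v]. /eofavohtedobiob/ → eofavohtezoviob.
Rule 5 (final devoicing): /b/ is a voiced stop in word-final position, so it devoices to [p]. /eofavohtezoviob/ → eofavohtezoviop.

eofavohtezoviop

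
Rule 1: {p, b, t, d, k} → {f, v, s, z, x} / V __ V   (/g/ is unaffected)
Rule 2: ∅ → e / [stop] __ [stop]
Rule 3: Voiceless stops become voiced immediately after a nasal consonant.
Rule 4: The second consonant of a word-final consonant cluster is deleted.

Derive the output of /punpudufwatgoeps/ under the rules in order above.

punbuzufwategoep

Rule 1 (intervocalic spirantization): /d/ is a stop between vowels /u/ and /u/, so it spirantizes to the fricative [z]. /punpudufwatgoeps/ → punpuzufwatgoeps.
Rule 2 (stop-cluster e-epenthesis): /t/ and /g/ form a stop–stop cluster, so [e] is inserted between them. /punpuzufwatgoeps/ → punpuzufwategoeps.
Rule 3 (post-nasal voicing): /p/ is a voiceless stop immediately after the nasal /n/, so it voices to [b]. /punpuzufwategoeps/ → punbuzufwategoeps.
Rule 4 (final cluster simplification): /s/ is the second consonant of a word-final cluster /ps/, so it deletes. /punbuzufwategoeps/ → punbuzufwategoep.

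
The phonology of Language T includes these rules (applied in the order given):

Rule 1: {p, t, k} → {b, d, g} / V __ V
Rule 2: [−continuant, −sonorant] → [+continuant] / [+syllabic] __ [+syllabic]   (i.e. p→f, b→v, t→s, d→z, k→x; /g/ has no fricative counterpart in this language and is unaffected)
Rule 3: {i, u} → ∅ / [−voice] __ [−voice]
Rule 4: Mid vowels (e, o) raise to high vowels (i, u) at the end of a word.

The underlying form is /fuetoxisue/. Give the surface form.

Rule 1 (intervocalic voicing): /t/ is a voiceless stop between vowels /e/ and /o/, so it voices to [d]. /fuetoxisue/ → fuedoxisue.
Rule 2 (intervocalic spirantization): /d/ is a stop between vowels /e/ and /o/, so it spirantizes to the fricative [z]. /fuedoxisue/ → fuezoxisue.
Rule 3 (high vowel syncope): /i/ is a high vowel flanked by voiceless consonants /x/ and /s/, so it deletes. /fuezoxisue/ → fuezoxsue.
Rule 4 (final vowel raising): /e/ is a mid vowel in word-final position, so it raises to [i]. /fuezoxsue/ → fuezoxsui.

fuezoxsui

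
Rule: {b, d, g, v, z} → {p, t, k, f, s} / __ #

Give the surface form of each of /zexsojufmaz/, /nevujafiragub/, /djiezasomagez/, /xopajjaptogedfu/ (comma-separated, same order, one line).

zexsojufmas, nevujafiragup, djiezasomages, xopajjaptogedfu

/zexsojufmaz/: /z/ is a voiced obstruent in word-final position, so it devoices to [s]. → [zexsojufmas].
/nevujafiragub/: /b/ is a voiced obstruent in word-final position, so it devoices to [p]. → [nevujafiragup].
/djiezasomagez/: /z/ is a voiced obstruent in word-final position, so it devoices to [s]. → [djiezasomages].
/xopajjaptogedfu/: the rule's environment is not met; surfaces unchanged as [xopajjaptogedfu].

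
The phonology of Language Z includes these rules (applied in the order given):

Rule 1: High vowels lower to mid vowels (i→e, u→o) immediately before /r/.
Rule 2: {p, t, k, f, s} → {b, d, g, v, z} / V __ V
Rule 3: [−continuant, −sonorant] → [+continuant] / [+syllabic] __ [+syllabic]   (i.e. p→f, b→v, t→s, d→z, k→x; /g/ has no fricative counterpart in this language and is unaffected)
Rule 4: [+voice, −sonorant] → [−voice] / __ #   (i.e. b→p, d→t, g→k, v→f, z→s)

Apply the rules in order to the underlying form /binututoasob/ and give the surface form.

binuzuzoazop

Rule 1 (pre-rhotic lowering): no segment meets the environment; /binututoasob/ is unchanged.
Rule 2 (intervocalic voicing): /t/ is a voiceless obstruent between vowels /u/ and /u/, so it voices to [d]. /t/ is a voiceless obstruent between vowels /u/ and /o/, so it voices to [d]. /s/ is a voiceless obstruent between vowels /a/ and /o/, so it voices to [z]. /binututoasob/ → binududoazob.
Rule 3 (intervocalic spirantization): /d/ is a stop between vowels /u/ and /u/, so it spirantizes to the fricative [z]. /d/ is a stop between vowels /u/ and /o/, so it spirantizes to the fricative [z]. /binududoazob/ → binuzuzoazob.
Rule 4 (final devoicing): /b/ is a voiced obstruent in word-final position, so it devoices to [p]. /binuzuzoazob/ → binuzuzoazop.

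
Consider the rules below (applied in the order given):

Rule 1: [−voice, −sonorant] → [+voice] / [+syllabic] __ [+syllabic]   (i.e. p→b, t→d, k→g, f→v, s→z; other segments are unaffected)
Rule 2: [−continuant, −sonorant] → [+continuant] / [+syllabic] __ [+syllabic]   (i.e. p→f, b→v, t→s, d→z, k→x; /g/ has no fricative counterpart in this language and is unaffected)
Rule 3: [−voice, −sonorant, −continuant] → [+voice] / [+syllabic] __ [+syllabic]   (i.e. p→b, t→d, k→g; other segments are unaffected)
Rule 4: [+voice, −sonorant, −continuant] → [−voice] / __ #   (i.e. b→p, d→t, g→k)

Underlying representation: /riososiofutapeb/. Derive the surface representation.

Rule 1 (intervocalic voicing): /s/ is a voiceless obstruent between vowels /o/ and /o/, so it voices to [z]. /s/ is a voiceless obstruent between vowels /o/ and /i/, so it voices to [z]. /f/ is a voiceless obstruent between vowels /o/ and /u/, so it voices to [v]. /t/ is a voiceless obstruent between vowels /u/ and /a/, so it voices to [d]. /p/ is a voiceless obstruent between vowels /a/ and /e/, so it voices to [b]. /riososiofutapeb/ → riozoziovudabeb.
Rule 2 (intervocalic spirantization): /d/ is a stop between vowels /u/ and /a/, so it spirantizes to the fricative [z]. /b/ is a stop between vowels /a/ and /e/, so it spirantizes to the fricative [v]. /riozoziovudabeb/ → riozoziovuzaveb.
Rule 3 (intervocalic voicing): no segment meets the environment; /riozoziovuzaveb/ is unchanged.
Rule 4 (final devoicing): /b/ is a voiced stop in word-final position, so it devoices to [p]. /riozoziovuzaveb/ → riozoziovuzavep.

riozoziovuzavep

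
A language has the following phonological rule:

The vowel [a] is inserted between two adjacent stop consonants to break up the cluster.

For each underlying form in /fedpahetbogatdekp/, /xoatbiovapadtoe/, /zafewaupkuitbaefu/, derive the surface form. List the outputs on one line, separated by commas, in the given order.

fedapahetabogatadekap, xoatabiovapadatoe, zafewaupakuitabaefu

/fedpahetbogatdekp/: /d/ and /p/ form a stop–stop cluster, so [a] is inserted between them. /t/ and /b/ form a stop–stop cluster, so [a] is inserted between them. /t/ and /d/ form a stop–stop cluster, so [a] is inserted between them. /k/ and /p/ form a stop–stop cluster, so [a] is inserted between them. → [fedapahetabogatadekap].
/xoatbiovapadtoe/: /t/ and /b/ form a stop–stop cluster, so [a] is inserted between them. /d/ and /t/ form a stop–stop cluster, so [a] is inserted between them. → [xoatabiovapadatoe].
/zafewaupkuitbaefu/: /p/ and /k/ form a stop–stop cluster, so [a] is inserted between them. /t/ and /b/ form a stop–stop cluster, so [a] is inserted between them. → [zafewaupakuitabaefu].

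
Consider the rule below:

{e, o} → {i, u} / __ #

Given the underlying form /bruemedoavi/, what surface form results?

No segment of /bruemedoavi/ meets the structural description of the rule, so the form surfaces unchanged.

bruemedoavi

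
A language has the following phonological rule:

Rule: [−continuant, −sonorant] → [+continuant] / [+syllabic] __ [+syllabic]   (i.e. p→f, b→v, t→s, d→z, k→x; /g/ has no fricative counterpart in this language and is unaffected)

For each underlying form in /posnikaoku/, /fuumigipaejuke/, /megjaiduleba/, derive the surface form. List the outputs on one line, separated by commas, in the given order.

/posnikaoku/: /k/ is a stop between vowels /i/ and /a/, so it spirantizes to the fricative [x]. /k/ is a stop between vowels /o/ and /u/, so it spirantizes to the fricative [x]. → [posnixaoxu].
/fuumigipaejuke/: /p/ is a stop between vowels /i/ and /a/, so it spirantizes to the fricative [f]. /k/ is a stop between vowels /u/ and /e/, so it spirantizes to the fricative [x]. → [fuumigifaejuxe].
/megjaiduleba/: /d/ is a stop between vowels /i/ and /u/, so it spirantizes to the fricative [z]. /b/ is a stop between vowels /e/ and /a/, so it spirantizes to the fricative [v]. → [megjaizuleva].

posnixaoxu, fuumigifaejuxe, megjaizuleva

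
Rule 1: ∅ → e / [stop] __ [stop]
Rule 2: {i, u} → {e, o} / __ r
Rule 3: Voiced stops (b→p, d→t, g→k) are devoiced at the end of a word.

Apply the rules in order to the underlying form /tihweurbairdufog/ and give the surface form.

tihweorbaerdufok

Rule 1 (stop-cluster e-epenthesis): no segment meets the environment; /tihweurbairdufog/ is unchanged.
Rule 2 (pre-rhotic lowering): /u/ is a high vowel immediately before /r/, so it lowers to [o]. /i/ is a high vowel immediately before /r/, so it lowers to [e]. /tihweurbairdufog/ → tihweorbaerdufog.
Rule 3 (final devoicing): /g/ is a voiced stop in word-final position, so it devoices to [k]. /tihweorbaerdufog/ → tihweorbaerdufok.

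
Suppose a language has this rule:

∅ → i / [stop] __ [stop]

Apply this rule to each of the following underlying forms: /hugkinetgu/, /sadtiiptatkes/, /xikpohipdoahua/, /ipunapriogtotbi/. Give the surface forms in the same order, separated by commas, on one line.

/hugkinetgu/: /g/ and /k/ form a stop–stop cluster, so [i] is inserted between them. /t/ and /g/ form a stop–stop cluster, so [i] is inserted between them. → [hugikinetigu].
/sadtiiptatkes/: /d/ and /t/ form a stop–stop cluster, so [i] is inserted between them. /p/ and /t/ form a stop–stop cluster, so [i] is inserted between them. /t/ and /k/ form a stop–stop cluster, so [i] is inserted between them. → [saditiipitatikes].
/xikpohipdoahua/: /k/ and /p/ form a stop–stop cluster, so [i] is inserted between them. /p/ and /d/ form a stop–stop cluster, so [i] is inserted between them. → [xikipohipidoahua].
/ipunapriogtotbi/: /g/ and /t/ form a stop–stop cluster, so [i] is inserted between them. /t/ and /b/ form a stop–stop cluster, so [i] is inserted between them. → [ipunapriogitotibi].

hugikinetigu, saditiipitatikes, xikipohipidoahua, ipunapriogitotibi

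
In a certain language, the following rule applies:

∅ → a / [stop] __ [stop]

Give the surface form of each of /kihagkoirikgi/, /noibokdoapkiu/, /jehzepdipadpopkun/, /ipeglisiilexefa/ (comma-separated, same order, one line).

/kihagkoirikgi/: /g/ and /k/ form a stop–stop cluster, so [a] is inserted between them. /k/ and /g/ form a stop–stop cluster, so [a] is inserted between them. → [kihagakoirikagi].
/noibokdoapkiu/: /k/ and /d/ form a stop–stop cluster, so [a] is inserted between them. /p/ and /k/ form a stop–stop cluster, so [a] is inserted between them. → [noibokadoapakiu].
/jehzepdipadpopkun/: /p/ and /d/ form a stop–stop cluster, so [a] is inserted between them. /d/ and /p/ form a stop–stop cluster, so [a] is inserted between them. /p/ and /k/ form a stop–stop cluster, so [a] is inserted between them. → [jehzepadipadapopakun].
/ipeglisiilexefa/: the rule's environment is not met; surfaces unchanged as [ipeglisiilexefa].

kihagakoirikagi, noibokadoapakiu, jehzepadipadapopakun, ipeglisiilexefa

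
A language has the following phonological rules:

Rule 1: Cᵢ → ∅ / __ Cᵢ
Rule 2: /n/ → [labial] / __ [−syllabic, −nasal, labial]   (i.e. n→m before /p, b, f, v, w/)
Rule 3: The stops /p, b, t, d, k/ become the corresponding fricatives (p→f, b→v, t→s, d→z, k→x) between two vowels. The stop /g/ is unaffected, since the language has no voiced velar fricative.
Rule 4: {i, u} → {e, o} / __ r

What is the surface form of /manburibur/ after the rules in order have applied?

mamborivor

Rule 1 (degemination): no segment meets the environment; /manburibur/ is unchanged.
Rule 2 (nasal place assimilation): /n/ precedes the labial consonant /b/, so it assimilates in place to [m]. /manburibur/ → mamburibur.
Rule 3 (intervocalic spirantization): /b/ is a stop between vowels /i/ and /u/, so it spirantizes to the fricative [v]. /mamburibur/ → mamburivur.
Rule 4 (pre-rhotic lowering): /u/ is a high vowel immediately before /r/, so it lowers to [o]. /u/ is a high vowel immediately before /r/, so it lowers to [o]. /mamburivur/ → mamborivor.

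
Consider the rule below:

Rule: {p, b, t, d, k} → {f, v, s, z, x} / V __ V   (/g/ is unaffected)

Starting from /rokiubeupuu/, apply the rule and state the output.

roxiuveufuu

/k/ is a stop between vowels /o/ and /i/, so it spirantizes to the fricative [x].
/b/ is a stop between vowels /u/ and /e/, so it spirantizes to the fricative [v].
/p/ is a stop between vowels /u/ and /u/, so it spirantizes to the fricative [f].
Surface form: [roxiuveufuu].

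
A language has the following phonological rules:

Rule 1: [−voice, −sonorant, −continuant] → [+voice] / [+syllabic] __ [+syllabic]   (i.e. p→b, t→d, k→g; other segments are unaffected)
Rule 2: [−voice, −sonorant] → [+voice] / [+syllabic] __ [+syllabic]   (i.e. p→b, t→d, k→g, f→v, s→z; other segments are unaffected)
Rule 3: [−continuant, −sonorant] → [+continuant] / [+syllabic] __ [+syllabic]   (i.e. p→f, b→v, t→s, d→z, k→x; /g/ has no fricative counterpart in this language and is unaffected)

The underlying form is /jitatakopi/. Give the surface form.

jizazagovi

Rule 1 (intervocalic voicing): /t/ is a voiceless stop between vowels /i/ and /a/, so it voices to [d]. /t/ is a voiceless stop between vowels /a/ and /a/, so it voices to [d]. /k/ is a voiceless stop between vowels /a/ and /o/, so it voices to [g]. /p/ is a voiceless stop between vowels /o/ and /i/, so it voices to [b]. /jitatakopi/ → jidadagobi.
Rule 2 (intervocalic voicing): no segment meets the environment; /jidadagobi/ is unchanged.
Rule 3 (intervocalic spirantization): /d/ is a stop between vowels /i/ and /a/, so it spirantizes to the fricative [z]. /d/ is a stop between vowels /a/ and /a/, so it spirantizes to the fricative [z]. /b/ is a stop between vowels /o/ and /i/, so it spirantizes to the fricative [v]. /jidadagobi/ → jizazagovi.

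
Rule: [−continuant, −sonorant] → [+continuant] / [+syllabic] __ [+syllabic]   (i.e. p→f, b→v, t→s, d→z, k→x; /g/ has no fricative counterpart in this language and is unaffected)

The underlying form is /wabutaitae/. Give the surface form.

/b/ is a stop between vowels /a/ and /u/, so it spirantizes to the fricative [v].
/t/ is a stop between vowels /u/ and /a/, so it spirantizes to the fricative [s].
/t/ is a stop between vowels /i/ and /a/, so it spirantizes to the fricative [s].
Surface form: [wavusaisae].

wavusaisae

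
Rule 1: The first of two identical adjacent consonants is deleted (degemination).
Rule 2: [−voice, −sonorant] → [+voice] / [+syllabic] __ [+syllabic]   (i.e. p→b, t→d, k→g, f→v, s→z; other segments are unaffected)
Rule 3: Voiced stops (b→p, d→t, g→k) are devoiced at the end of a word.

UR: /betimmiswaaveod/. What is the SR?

Rule 1 (degemination): /mm/ is a geminate; the first /m/ deletes. /betimmiswaaveod/ → betimiswaaveod.
Rule 2 (intervocalic voicing): /t/ is a voiceless obstruent between vowels /e/ and /i/, so it voices to [d]. /betimiswaaveod/ → bedimiswaaveod.
Rule 3 (final devoicing): /d/ is a voiced stop in word-final position, so it devoices to [t]. /bedimiswaaveod/ → bedimiswaaveot.

bedimiswaaveot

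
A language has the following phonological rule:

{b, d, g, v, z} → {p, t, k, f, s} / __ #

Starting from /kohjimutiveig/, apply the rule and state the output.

Scanning /kohjimutiveig/: /v/ at position 10 is not in the conditioning environment; /g/ is a voiced obstruent in word-final position, so it devoices to [k].
Result: [kohjimutiveik].

kohjimutiveik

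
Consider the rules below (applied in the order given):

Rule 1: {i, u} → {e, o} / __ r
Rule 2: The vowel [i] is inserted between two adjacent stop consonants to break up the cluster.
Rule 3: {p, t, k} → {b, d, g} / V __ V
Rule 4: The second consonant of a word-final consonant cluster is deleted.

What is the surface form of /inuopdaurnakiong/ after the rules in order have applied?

Rule 1 (pre-rhotic lowering): /u/ is a high vowel immediately before /r/, so it lowers to [o]. /inuopdaurnakiong/ → inuopdaornakiong.
Rule 2 (stop-cluster i-epenthesis): /p/ and /d/ form a stop–stop cluster, so [i] is inserted between them. /inuopdaornakiong/ → inuopidaornakiong.
Rule 3 (intervocalic voicing): /p/ is a voiceless stop between vowels /o/ and /i/, so it voices to [b]. /k/ is a voiceless stop between vowels /a/ and /i/, so it voices to [g]. /inuopidaornakiong/ → inuobidaornagiong.
Rule 4 (final cluster simplification): /g/ is the second consonant of a word-final cluster /ng/, so it deletes. /inuobidaornagiong/ → inuobidaornagion.

inuobidaornagion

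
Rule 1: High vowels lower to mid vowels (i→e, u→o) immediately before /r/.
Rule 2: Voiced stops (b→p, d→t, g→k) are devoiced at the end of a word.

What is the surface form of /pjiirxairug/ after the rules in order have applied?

Rule 1 (pre-rhotic lowering): /i/ is a high vowel immediately before /r/, so it lowers to [e]. /i/ is a high vowel immediately before /r/, so it lowers to [e]. /pjiirxairug/ → pjierxaerug.
Rule 2 (final devoicing): /g/ is a voiced stop in word-final position, so it devoices to [k]. /pjierxaerug/ → pjierxaeruk.

pjierxaeruk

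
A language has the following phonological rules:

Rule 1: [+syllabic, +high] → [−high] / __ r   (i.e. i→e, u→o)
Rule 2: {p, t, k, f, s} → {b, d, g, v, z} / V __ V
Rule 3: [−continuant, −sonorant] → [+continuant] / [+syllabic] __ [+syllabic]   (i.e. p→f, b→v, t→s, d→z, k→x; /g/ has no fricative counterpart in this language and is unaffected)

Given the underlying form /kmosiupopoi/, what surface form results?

kmoziuvovoi

Rule 1 (pre-rhotic lowering): no segment meets the environment; /kmosiupopoi/ is unchanged.
Rule 2 (intervocalic voicing): /s/ is a voiceless obstruent between vowels /o/ and /i/, so it voices to [z]. /p/ is a voiceless obstruent between vowels /u/ and /o/, so it voices to [b]. /p/ is a voiceless obstruent between vowels /o/ and /o/, so it voices to [b]. /kmosiupopoi/ → kmoziuboboi.
Rule 3 (intervocalic spirantization): /b/ is a stop between vowels /u/ and /o/, so it spirantizes to the fricative [v]. /b/ is a stop between vowels /o/ and /o/, so it spirantizes to the fricative [v]. /kmoziuboboi/ → kmoziuvovoi.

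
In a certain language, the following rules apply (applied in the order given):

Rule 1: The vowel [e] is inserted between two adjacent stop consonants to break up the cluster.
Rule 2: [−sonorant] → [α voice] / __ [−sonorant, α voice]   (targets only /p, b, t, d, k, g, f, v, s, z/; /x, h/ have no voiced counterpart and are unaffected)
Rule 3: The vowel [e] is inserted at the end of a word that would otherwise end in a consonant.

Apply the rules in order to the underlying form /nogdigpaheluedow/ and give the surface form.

nogedigepaheluedowe

Rule 1 (stop-cluster e-epenthesis): /g/ and /d/ form a stop–stop cluster, so [e] is inserted between them. /g/ and /p/ form a stop–stop cluster, so [e] is inserted between them. /nogdigpaheluedow/ → nogedigepaheluedow.
Rule 2 (regressive voicing assimilation): no segment meets the environment; /nogedigepaheluedow/ is unchanged.
Rule 3 (final e-epenthesis): the form ends in the consonant /w/, so [e] is inserted word-finally. /nogedigepaheluedow/ → nogedigepaheluedowe.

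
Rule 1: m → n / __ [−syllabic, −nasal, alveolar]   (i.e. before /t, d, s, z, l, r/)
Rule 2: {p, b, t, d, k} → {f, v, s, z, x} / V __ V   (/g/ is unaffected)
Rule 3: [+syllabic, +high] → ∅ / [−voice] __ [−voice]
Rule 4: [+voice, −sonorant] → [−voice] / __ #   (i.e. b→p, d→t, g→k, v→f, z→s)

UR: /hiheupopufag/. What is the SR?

hheufoffak

Rule 1 (nasal place assimilation): no segment meets the environment; /hiheupopufag/ is unchanged.
Rule 2 (intervocalic spirantization): /p/ is a stop between vowels /u/ and /o/, so it spirantizes to the fricative [f]. /p/ is a stop between vowels /o/ and /u/, so it spirantizes to the fricative [f]. /hiheupopufag/ → hiheufofufag.
Rule 3 (high vowel syncope): /i/ is a high vowel flanked by voiceless consonants /h/ and /h/, so it deletes. /u/ is a high vowel flanked by voiceless consonants /f/ and /f/, so it deletes. /hiheufofufag/ → hheufoffag.
Rule 4 (final devoicing): /g/ is a voiced obstruent in word-final position, so it devoices to [k]. /hheufoffag/ → hheufoffak.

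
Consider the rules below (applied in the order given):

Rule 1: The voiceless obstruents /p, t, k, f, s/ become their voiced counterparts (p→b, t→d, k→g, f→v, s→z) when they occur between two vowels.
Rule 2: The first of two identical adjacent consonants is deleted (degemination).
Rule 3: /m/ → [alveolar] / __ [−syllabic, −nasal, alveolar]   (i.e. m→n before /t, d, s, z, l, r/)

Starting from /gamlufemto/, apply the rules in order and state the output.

ganluvento

Rule 1 (intervocalic voicing): /f/ is a voiceless obstruent between vowels /u/ and /e/, so it voices to [v]. /gamlufemto/ → gamluvemto.
Rule 2 (degemination): no segment meets the environment; /gamluvemto/ is unchanged.
Rule 3 (nasal place assimilation): /m/ precedes the alveolar consonant /l/, so it assimilates in place to [n]. /m/ precedes the alveolar consonant /t/, so it assimilates in place to [n]. /gamluvemto/ → ganluvento.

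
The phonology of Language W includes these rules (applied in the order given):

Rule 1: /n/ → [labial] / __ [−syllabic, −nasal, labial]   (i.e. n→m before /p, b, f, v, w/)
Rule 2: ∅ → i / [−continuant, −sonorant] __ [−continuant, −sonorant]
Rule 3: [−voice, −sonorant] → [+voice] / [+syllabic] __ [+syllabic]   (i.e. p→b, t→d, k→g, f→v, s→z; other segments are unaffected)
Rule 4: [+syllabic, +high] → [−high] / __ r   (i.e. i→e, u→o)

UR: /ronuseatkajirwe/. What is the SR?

ronuzeadigajerwe

Rule 1 (nasal place assimilation): no segment meets the environment; /ronuseatkajirwe/ is unchanged.
Rule 2 (stop-cluster i-epenthesis): /t/ and /k/ form a stop–stop cluster, so [i] is inserted between them. /ronuseatkajirwe/ → ronuseatikajirwe.
Rule 3 (intervocalic voicing): /s/ is a voiceless obstruent between vowels /u/ and /e/, so it voices to [z]. /t/ is a voiceless obstruent between vowels /a/ and /i/, so it voices to [d]. /k/ is a voiceless obstruent between vowels /i/ and /a/, so it voices to [g]. /ronuseatikajirwe/ → ronuzeadigajirwe.
Rule 4 (pre-rhotic lowering): /i/ is a high vowel immediately before /r/, so it lowers to [e]. /ronuzeadigajirwe/ → ronuzeadigajerwe.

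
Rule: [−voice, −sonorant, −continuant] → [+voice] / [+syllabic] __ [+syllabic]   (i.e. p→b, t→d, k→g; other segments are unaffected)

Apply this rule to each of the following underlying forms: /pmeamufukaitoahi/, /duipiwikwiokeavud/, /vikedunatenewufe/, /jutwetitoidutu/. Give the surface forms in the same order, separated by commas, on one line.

/pmeamufukaitoahi/: /k/ is a voiceless stop between vowels /u/ and /a/, so it voices to [g]. /t/ is a voiceless stop between vowels /i/ and /o/, so it voices to [d]. → [pmeamufugaidoahi].
/duipiwikwiokeavud/: /p/ is a voiceless stop between vowels /i/ and /i/, so it voices to [b]. /k/ is a voiceless stop between vowels /o/ and /e/, so it voices to [g]. → [duibiwikwiogeavud].
/vikedunatenewufe/: /k/ is a voiceless stop between vowels /i/ and /e/, so it voices to [g]. /t/ is a voiceless stop between vowels /a/ and /e/, so it voices to [d]. → [vigedunadenewufe].
/jutwetitoidutu/: /t/ is a voiceless stop between vowels /e/ and /i/, so it voices to [d]. /t/ is a voiceless stop between vowels /i/ and /o/, so it voices to [d]. /t/ is a voiceless stop between vowels /u/ and /u/, so it voices to [d]. → [jutwedidoidudu].

pmeamufugaidoahi, duibiwikwiogeavud, vigedunadenewufe, jutwedidoidudu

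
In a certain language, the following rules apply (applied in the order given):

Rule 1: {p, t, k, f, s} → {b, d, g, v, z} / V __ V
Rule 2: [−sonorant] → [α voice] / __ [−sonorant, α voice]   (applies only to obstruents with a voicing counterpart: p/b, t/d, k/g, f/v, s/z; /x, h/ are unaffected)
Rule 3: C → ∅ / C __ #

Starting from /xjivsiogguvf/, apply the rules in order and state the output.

Rule 1 (intervocalic voicing): no segment meets the environment; /xjivsiogguvf/ is unchanged.
Rule 2 (regressive voicing assimilation): /v/ precedes the voiceless obstruent /s/, so it devoices to [f] by assimilation. /v/ precedes the voiceless obstruent /f/, so it devoices to [f] by assimilation. /xjivsiogguvf/ → xjifsiogguff.
Rule 3 (final cluster simplification): /f/ is the second consonant of a word-final cluster /ff/, so it deletes. /xjifsiogguff/ → xjifsiogguf.

xjifsiogguf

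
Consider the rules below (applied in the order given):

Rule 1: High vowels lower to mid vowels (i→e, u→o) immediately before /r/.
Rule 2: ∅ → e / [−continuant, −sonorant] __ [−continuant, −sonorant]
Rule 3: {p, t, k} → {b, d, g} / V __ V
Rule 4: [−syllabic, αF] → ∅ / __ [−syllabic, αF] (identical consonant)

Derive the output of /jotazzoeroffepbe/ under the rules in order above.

Rule 1 (pre-rhotic lowering): no segment meets the environment; /jotazzoeroffepbe/ is unchanged.
Rule 2 (stop-cluster e-epenthesis): /p/ and /b/ form a stop–stop cluster, so [e] is inserted between them. /jotazzoeroffepbe/ → jotazzoeroffepebe.
Rule 3 (intervocalic voicing): /t/ is a voiceless stop between vowels /o/ and /a/, so it voices to [d]. /p/ is a voiceless stop between vowels /e/ and /e/, so it voices to [b]. /jotazzoeroffepebe/ → jodazzoeroffebebe.
Rule 4 (degemination): /zz/ is a geminate; the first /z/ deletes. /ff/ is a geminate; the first /f/ deletes. /jodazzoeroffebebe/ → jodazoerofebebe.

jodazoerofebebe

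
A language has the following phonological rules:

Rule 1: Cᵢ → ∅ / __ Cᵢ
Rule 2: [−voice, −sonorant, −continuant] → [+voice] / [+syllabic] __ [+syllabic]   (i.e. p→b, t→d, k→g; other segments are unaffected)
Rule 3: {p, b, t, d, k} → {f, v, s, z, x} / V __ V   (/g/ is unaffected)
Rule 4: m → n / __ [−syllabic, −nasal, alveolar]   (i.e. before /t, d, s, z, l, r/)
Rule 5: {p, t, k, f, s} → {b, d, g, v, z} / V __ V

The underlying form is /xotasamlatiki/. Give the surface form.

Rule 1 (degemination): no segment meets the environment; /xotasamlatiki/ is unchanged.
Rule 2 (intervocalic voicing): /t/ is a voiceless stop between vowels /o/ and /a/, so it voices to [d]. /t/ is a voiceless stop between vowels /a/ and /i/, so it voices to [d]. /k/ is a voiceless stop between vowels /i/ and /i/, so it voices to [g]. /xotasamlatiki/ → xodasamladigi.
Rule 3 (intervocalic spirantization): /d/ is a stop between vowels /o/ and /a/, so it spirantizes to the fricative [z]. /d/ is a stop between vowels /a/ and /i/, so it spirantizes to the fricative [z]. /xodasamladigi/ → xozasamlazigi.
Rule 4 (nasal place assimilation): /m/ precedes the alveolar consonant /l/, so it assimilates in place to [n]. /xozasamlazigi/ → xozasanlazigi.
Rule 5 (intervocalic voicing): /s/ is a voiceless obstruent between vowels /a/ and /a/, so it voices to [z]. /xozasanlazigi/ → xozazanlazigi.

xozazanlazigi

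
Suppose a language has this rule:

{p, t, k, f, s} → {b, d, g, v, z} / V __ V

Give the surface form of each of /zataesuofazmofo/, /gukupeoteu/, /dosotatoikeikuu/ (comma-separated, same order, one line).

zadaezuovazmovo, gugubeodeu, dozodadoigeiguu

/zataesuofazmofo/: /t/ is a voiceless obstruent between vowels /a/ and /a/, so it voices to [d]. /s/ is a voiceless obstruent between vowels /e/ and /u/, so it voices to [z]. /f/ is a voiceless obstruent between vowels /o/ and /a/, so it voices to [v]. /f/ is a voiceless obstruent between vowels /o/ and /o/, so it voices to [v]. → [zadaezuovazmovo].
/gukupeoteu/: /k/ is a voiceless obstruent between vowels /u/ and /u/, so it voices to [g]. /p/ is a voiceless obstruent between vowels /u/ and /e/, so it voices to [b]. /t/ is a voiceless obstruent between vowels /o/ and /e/, so it voices to [d]. → [gugubeodeu].
/dosotatoikeikuu/: /s/ is a voiceless obstruent between vowels /o/ and /o/, so it voices to [z]. /t/ is a voiceless obstruent between vowels /o/ and /a/, so it voices to [d]. /t/ is a voiceless obstruent between vowels /a/ and /o/, so it voices to [d]. /k/ is a voiceless obstruent between vowels /i/ and /e/, so it voices to [g]. /k/ is a voiceless obstruent between vowels /i/ and /u/, so it voices to [g]. → [dozodadoigeiguu].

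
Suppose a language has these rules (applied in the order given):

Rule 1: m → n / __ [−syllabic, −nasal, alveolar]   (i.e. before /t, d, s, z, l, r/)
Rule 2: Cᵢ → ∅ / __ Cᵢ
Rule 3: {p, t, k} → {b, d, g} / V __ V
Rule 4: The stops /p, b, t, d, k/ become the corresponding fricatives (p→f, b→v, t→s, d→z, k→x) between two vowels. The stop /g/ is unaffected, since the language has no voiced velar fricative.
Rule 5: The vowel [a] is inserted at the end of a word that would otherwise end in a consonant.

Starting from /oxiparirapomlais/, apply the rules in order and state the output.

oxivariravonlaisa

Rule 1 (nasal place assimilation): /m/ precedes the alveolar consonant /l/, so it assimilates in place to [n]. /oxiparirapomlais/ → oxipariraponlais.
Rule 2 (degemination): no segment meets the environment; /oxipariraponlais/ is unchanged.
Rule 3 (intervocalic voicing): /p/ is a voiceless stop between vowels /i/ and /a/, so it voices to [b]. /p/ is a voiceless stop between vowels /a/ and /o/, so it voices to [b]. /oxipariraponlais/ → oxibarirabonlais.
Rule 4 (intervocalic spirantization): /b/ is a stop between vowels /i/ and /a/, so it spirantizes to the fricative [v]. /b/ is a stop between vowels /a/ and /o/, so it spirantizes to the fricative [v]. /oxibarirabonlais/ → oxivariravonlais.
Rule 5 (final a-epenthesis): the form ends in the consonant /s/, so [a] is inserted word-finally. /oxivariravonlais/ → oxivariravonlaisa.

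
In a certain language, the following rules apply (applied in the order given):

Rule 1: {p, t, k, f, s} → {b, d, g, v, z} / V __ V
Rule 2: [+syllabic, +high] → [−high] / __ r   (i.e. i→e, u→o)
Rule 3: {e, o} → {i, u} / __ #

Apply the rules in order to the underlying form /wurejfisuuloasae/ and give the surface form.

Rule 1 (intervocalic voicing): /s/ is a voiceless obstruent between vowels /i/ and /u/, so it voices to [z]. /s/ is a voiceless obstruent between vowels /a/ and /a/, so it voices to [z]. /wurejfisuuloasae/ → wurejfizuuloazae.
Rule 2 (pre-rhotic lowering): /u/ is a high vowel immediately before /r/, so it lowers to [o]. /wurejfizuuloazae/ → worejfizuuloazae.
Rule 3 (final vowel raising): /e/ is a mid vowel in word-final position, so it raises to [i]. /worejfizuuloazae/ → worejfizuuloazai.

worejfizuuloazai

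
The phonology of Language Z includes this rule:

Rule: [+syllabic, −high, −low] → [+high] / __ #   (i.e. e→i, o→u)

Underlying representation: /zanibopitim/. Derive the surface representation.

zanibopitim

No segment of /zanibopitim/ meets the structural description of the rule, so the form surfaces unchanged.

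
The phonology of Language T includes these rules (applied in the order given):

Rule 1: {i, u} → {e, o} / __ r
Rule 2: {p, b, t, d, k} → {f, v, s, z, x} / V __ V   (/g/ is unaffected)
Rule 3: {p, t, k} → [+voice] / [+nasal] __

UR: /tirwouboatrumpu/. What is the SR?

terwouvoatrumbu

Rule 1 (pre-rhotic lowering): /i/ is a high vowel immediately before /r/, so it lowers to [e]. /tirwouboatrumpu/ → terwouboatrumpu.
Rule 2 (intervocalic spirantization): /b/ is a stop between vowels /u/ and /o/, so it spirantizes to the fricative [v]. /terwouboatrumpu/ → terwouvoatrumpu.
Rule 3 (post-nasal voicing): /p/ is a voiceless stop immediately after the nasal /m/, so it voices to [b]. /terwouvoatrumpu/ → terwouvoatrumbu.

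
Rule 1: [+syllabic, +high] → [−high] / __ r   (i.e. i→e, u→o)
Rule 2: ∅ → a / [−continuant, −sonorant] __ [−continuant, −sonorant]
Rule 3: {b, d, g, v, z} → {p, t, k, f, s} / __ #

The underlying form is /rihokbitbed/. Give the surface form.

rihokabitabet

Rule 1 (pre-rhotic lowering): no segment meets the environment; /rihokbitbed/ is unchanged.
Rule 2 (stop-cluster a-epenthesis): /k/ and /b/ form a stop–stop cluster, so [a] is inserted between them. /t/ and /b/ form a stop–stop cluster, so [a] is inserted between them. /rihokbitbed/ → rihokabitabed.
Rule 3 (final devoicing): /d/ is a voiced obstruent in word-final position, so it devoices to [t]. /rihokabitabed/ → rihokabitabet.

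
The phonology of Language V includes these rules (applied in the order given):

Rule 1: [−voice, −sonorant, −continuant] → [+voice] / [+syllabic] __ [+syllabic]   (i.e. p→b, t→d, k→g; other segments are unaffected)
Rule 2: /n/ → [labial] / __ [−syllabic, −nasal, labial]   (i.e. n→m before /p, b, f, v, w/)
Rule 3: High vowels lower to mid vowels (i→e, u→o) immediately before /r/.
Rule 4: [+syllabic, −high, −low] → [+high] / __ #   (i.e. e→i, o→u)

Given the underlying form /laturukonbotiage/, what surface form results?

Rule 1 (intervocalic voicing): /t/ is a voiceless stop between vowels /a/ and /u/, so it voices to [d]. /k/ is a voiceless stop between vowels /u/ and /o/, so it voices to [g]. /t/ is a voiceless stop between vowels /o/ and /i/, so it voices to [d]. /laturukonbotiage/ → ladurugonbodiage.
Rule 2 (nasal place assimilation): /n/ precedes the labial consonant /b/, so it assimilates in place to [m]. /ladurugonbodiage/ → ladurugombodiage.
Rule 3 (pre-rhotic lowering): /u/ is a high vowel immediately before /r/, so it lowers to [o]. /ladurugombodiage/ → ladorugombodiage.
Rule 4 (final vowel raising): /e/ is a mid vowel in word-final position, so it raises to [i]. /ladorugombodiage/ → ladorugombodiagi.

ladorugombodiagi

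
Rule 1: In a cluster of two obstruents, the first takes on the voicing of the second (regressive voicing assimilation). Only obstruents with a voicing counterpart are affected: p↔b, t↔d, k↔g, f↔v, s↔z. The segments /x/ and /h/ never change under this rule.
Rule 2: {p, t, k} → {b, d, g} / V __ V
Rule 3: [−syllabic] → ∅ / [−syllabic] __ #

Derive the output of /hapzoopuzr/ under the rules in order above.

Rule 1 (regressive voicing assimilation): /p/ precedes the voiced obstruent /z/, so it voices to [b] by assimilation. /hapzoopuzr/ → habzoopuzr.
Rule 2 (intervocalic voicing): /p/ is a voiceless stop between vowels /o/ and /u/, so it voices to [b]. /habzoopuzr/ → habzoobuzr.
Rule 3 (final cluster simplification): /r/ is the second consonant of a word-final cluster /zr/, so it deletes. /habzoobuzr/ → habzoobuz.

habzoobuz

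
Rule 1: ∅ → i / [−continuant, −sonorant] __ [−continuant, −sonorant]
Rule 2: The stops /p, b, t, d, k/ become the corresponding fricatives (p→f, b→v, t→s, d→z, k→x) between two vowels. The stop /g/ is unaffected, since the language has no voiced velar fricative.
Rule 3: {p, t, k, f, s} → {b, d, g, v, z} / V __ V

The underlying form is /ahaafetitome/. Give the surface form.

Rule 1 (stop-cluster i-epenthesis): no segment meets the environment; /ahaafetitome/ is unchanged.
Rule 2 (intervocalic spirantization): /t/ is a stop between vowels /e/ and /i/, so it spirantizes to the fricative [s]. /t/ is a stop between vowels /i/ and /o/, so it spirantizes to the fricative [s]. /ahaafetitome/ → ahaafesisome.
Rule 3 (intervocalic voicing): /f/ is a voiceless obstruent between vowels /a/ and /e/, so it voices to [v]. /s/ is a voiceless obstruent between vowels /e/ and /i/, so it voices to [z]. /s/ is a voiceless obstruent between vowels /i/ and /o/, so it voices to [z]. /ahaafesisome/ → ahaavezizome.

ahaavezizome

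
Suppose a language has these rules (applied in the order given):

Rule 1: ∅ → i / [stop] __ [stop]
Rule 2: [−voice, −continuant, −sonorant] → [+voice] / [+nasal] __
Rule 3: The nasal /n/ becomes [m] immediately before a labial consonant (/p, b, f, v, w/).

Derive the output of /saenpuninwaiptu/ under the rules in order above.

saembunimwaipitu

Rule 1 (stop-cluster i-epenthesis): /p/ and /t/ form a stop–stop cluster, so [i] is inserted between them. /saenpuninwaiptu/ → saenpuninwaipitu.
Rule 2 (post-nasal voicing): /p/ is a voiceless stop immediately after the nasal /n/, so it voices to [b]. /saenpuninwaipitu/ → saenbuninwaipitu.
Rule 3 (nasal place assimilation): /n/ precedes the labial consonant /b/, so it assimilates in place to [m]. /n/ precedes the labial consonant /w/, so it assimilates in place to [m]. /saenbuninwaipitu/ → saembunimwaipitu.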